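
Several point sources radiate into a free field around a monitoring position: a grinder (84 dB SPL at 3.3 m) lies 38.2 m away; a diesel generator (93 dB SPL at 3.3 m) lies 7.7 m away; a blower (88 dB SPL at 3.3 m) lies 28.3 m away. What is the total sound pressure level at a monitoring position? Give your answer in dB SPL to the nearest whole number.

86 dB SPL

Propagate each source to the receiver with L = L_ref − 20·log₁₀(r/r_ref), then add intensities.
grinder: 84 − 20·log₁₀(38.2/3.3) = 84 − 21.27 = 62.73 dB SPL.
diesel generator: 93 − 20·log₁₀(7.7/3.3) = 93 − 7.36 = 85.64 dB SPL.
blower: 88 − 20·log₁₀(28.3/3.3) = 88 − 18.67 = 69.33 dB SPL.
Σ 10^(L/10) = 3.769e+08 → L_total = 10·log₁₀(3.769e+08) = 85.76 dB SPL.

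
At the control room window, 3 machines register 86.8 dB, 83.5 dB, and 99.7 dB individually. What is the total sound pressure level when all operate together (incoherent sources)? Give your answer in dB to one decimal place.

For uncorrelated sources the intensities add, so convert each level to linear form, sum, and take 10·log₁₀ of the total.
Σ 10^(L/10) = 10^(86.8/10) + 10^(83.5/10) + 10^(99.7/10) = 1.004e+10.
L_total = 10·log₁₀(1.004e+10) = 100.02 dB.

100.0 dB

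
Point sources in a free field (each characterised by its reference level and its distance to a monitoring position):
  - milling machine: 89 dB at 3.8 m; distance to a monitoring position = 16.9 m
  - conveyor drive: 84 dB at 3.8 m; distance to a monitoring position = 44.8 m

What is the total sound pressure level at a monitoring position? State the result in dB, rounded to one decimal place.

76.2 dB

Propagate each source to the receiver with L = L_ref − 20·log₁₀(r/r_ref), then add intensities.
milling machine: 89 − 20·log₁₀(16.9/3.8) = 89 − 12.96 = 76.04 dB.
conveyor drive: 84 − 20·log₁₀(44.8/3.8) = 84 − 21.43 = 62.57 dB.
Σ 10^(L/10) = 4.197e+07 → L_total = 10·log₁₀(4.197e+07) = 76.23 dB.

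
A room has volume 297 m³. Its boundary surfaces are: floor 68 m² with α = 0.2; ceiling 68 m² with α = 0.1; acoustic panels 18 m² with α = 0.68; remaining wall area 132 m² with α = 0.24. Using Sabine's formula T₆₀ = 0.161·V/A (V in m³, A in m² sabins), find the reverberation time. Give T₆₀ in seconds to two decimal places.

Total absorption A = 68·0.2 + 68·0.1 + 18·0.68 + 132·0.24 = 64.32 m² sabins.
T₆₀ = 0.161 × 297 / 64.32 = 0.743 s.

0.74 s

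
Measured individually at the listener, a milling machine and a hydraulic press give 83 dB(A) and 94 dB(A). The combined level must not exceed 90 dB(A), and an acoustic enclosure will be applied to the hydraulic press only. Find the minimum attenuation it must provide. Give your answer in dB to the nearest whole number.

5 dB

Fixed contribution from the other source: Σ 10^(L/10) = 10^(83/10) = 1.995e+08 (83.00 dB(A)).
To meet 90 dB(A) overall, the treated hydraulic press may contribute at most 10^(90/10) − 1.995e+08 = 8.005e+08, i.e. 89.03 dB(A).
So the hydraulic press must be reduced from 94 to 89.03 dB(A): IL = 4.97 dB.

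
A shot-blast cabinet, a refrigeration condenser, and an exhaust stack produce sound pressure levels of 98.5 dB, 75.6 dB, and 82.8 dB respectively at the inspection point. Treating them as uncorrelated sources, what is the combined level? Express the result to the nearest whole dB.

99 dB

Incoherent sources combine by intensity addition: L_total = 10·log₁₀(Σ 10^(L_i/10)).
Σ 10^(L/10) = 10^(98.5/10) + 10^(75.6/10) + 10^(82.8/10) = 7.306e+09.
L_total = 10·log₁₀(7.306e+09) = 98.64 dB.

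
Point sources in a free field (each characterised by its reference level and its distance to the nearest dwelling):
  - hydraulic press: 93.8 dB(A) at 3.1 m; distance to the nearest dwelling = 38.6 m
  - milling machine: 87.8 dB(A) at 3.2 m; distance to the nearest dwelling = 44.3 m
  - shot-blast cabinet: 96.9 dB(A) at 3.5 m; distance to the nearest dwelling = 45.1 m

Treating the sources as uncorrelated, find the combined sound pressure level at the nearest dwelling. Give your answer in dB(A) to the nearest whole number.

Apply inverse-square spreading to bring every level to the receiver, then sum 10^(L/10).
hydraulic press: 93.8 − 20·log₁₀(38.6/3.1) = 93.8 − 21.90 = 71.90 dB(A).
milling machine: 87.8 − 20·log₁₀(44.3/3.2) = 87.8 − 22.83 = 64.97 dB(A).
shot-blast cabinet: 96.9 − 20·log₁₀(45.1/3.5) = 96.9 − 22.20 = 74.70 dB(A).
Σ 10^(L/10) = 4.811e+07 → L_total = 10·log₁₀(4.811e+07) = 76.82 dB(A).

77 dB(A)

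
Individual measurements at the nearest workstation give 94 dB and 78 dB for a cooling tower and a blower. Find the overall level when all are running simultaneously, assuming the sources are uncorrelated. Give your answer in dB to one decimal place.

94.1 dB

For uncorrelated sources the intensities add, so convert each level to linear form, sum, and take 10·log₁₀ of the total.
Σ 10^(L/10) = 10^(94/10) + 10^(78/10) = 2.575e+09.
L_total = 10·log₁₀(2.575e+09) = 94.11 dB.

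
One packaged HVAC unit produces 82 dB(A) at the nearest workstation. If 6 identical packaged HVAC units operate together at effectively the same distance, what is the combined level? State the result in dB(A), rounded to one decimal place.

89.8 dB(A)

N identical incoherent sources raise the level by 10·log₁₀ N.
L_total = 82 + 10·log₁₀(6) = 82 + 7.782 = 89.78 dB(A).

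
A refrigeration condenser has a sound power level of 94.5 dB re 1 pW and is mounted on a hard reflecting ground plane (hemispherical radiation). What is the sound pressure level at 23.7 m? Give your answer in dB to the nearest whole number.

59 dB

L_p = L_w − 10·log₁₀(2π·r²) with r = 23.7 m.
2π·r² = 3529 m², 10·log₁₀ of that is 35.477 dB.
L_p = 94.5 − 35.477 = 59.02 dB.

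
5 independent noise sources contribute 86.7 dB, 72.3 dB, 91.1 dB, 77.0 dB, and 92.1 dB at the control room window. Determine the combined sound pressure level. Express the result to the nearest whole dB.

Incoherent sources combine by intensity addition: L_total = 10·log₁₀(Σ 10^(L_i/10)).
Σ 10^(L/10) = 10^(86.7/10) + 10^(72.3/10) + 10^(91.1/10) + 10^(77.0/10) + 10^(92.1/10) = 3.445e+09.
L_total = 10·log₁₀(3.445e+09) = 95.37 dB.

95 dB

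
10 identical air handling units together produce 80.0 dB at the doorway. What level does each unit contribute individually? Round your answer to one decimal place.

10 equal contributions raise the level by 10·log₁₀ 10 = 10.000 dB, so each unit alone gives 80.0 − 10.000.

70.0 dB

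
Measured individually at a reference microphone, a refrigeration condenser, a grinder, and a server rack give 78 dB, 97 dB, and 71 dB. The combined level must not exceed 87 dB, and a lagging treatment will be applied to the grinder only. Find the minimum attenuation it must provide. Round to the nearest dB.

Fixed contribution from the other sources: Σ 10^(L/10) = 10^(78/10) + 10^(71/10) = 7.568e+07 (78.79 dB).
The limit corresponds to 10^(87/10) = 5.012e+08; subtracting the fixed part leaves 4.255e+08 for the grinder, i.e. 86.29 dB.
So the grinder must be reduced from 97 to 86.29 dB: IL = 10.71 dB.

11 dB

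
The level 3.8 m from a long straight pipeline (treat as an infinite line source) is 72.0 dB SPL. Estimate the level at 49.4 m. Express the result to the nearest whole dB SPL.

Cylindrical spreading from a line source gives a 10·log₁₀(r₂/r₁) drop.
L₂ = 72.0 − 10·log₁₀(49.4/3.8) = 72.0 − 11.139 = 60.86 dB SPL.

61 dB SPL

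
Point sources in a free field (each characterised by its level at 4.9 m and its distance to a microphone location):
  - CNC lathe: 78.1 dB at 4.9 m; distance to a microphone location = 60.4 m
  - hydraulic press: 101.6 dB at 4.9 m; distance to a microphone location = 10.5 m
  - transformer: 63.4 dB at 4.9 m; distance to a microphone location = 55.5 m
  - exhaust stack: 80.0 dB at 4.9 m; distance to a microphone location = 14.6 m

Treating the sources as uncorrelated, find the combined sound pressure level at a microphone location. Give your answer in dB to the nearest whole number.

95 dB

Propagate each source to the receiver with L = L_ref − 20·log₁₀(r/r_ref), then add intensities.
CNC lathe: 78.1 − 20·log₁₀(60.4/4.9) = 78.1 − 21.82 = 56.28 dB.
hydraulic press: 101.6 − 20·log₁₀(10.5/4.9) = 101.6 − 6.62 = 94.98 dB.
transformer: 63.4 − 20·log₁₀(55.5/4.9) = 63.4 − 21.08 = 42.32 dB.
exhaust stack: 80.0 − 20·log₁₀(14.6/4.9) = 80.0 − 9.48 = 70.52 dB.
Σ 10^(L/10) = 3.160e+09 → L_total = 10·log₁₀(3.160e+09) = 95.00 dB.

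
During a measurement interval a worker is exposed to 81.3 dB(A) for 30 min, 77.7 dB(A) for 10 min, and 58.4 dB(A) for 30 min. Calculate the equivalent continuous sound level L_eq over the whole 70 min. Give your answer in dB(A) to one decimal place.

78.2 dB(A)

L_eq = 10·log₁₀[(1/T)·Σ tᵢ·10^(Lᵢ/10)] with T = 70 min.
Σ tᵢ·10^(Lᵢ/10) = 30·10^(81.3/10) + 10·10^(77.7/10) + 30·10^(58.4/10) = 4.656e+09.
L_eq = 10·log₁₀(4.656e+09/70) = 78.23 dB(A).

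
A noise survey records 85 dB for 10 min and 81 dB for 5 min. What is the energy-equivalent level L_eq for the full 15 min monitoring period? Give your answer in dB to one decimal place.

84.0 dB

L_eq = 10·log₁₀[(1/T)·Σ tᵢ·10^(Lᵢ/10)] with T = 15 min.
Σ tᵢ·10^(Lᵢ/10) = 10·10^(85/10) + 5·10^(81/10) = 3.792e+09.
L_eq = 10·log₁₀(3.792e+09/15) = 84.03 dB.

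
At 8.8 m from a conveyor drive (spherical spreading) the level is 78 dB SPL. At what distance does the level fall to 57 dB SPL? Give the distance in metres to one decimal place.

The 21.0 dB drop corresponds to a distance ratio of 10^(21.0/20) for a point source.
r₂ = 8.8·10^((78−57)/20) = 8.8·10^(21.0/20) = 98.74 m.

98.7 m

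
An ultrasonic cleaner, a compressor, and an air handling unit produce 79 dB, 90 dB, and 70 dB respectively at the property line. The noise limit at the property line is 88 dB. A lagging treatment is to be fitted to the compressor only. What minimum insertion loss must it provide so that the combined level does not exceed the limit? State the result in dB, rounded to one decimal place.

2.7 dB

Everything except the compressor sums to 10^(79/10) + 10^(70/10) = 8.943e+07 in linear terms, 79.51 dB.
The limit corresponds to 10^(88/10) = 6.310e+08; subtracting the fixed part leaves 5.415e+08 for the compressor, i.e. 87.34 dB.
So the compressor must be reduced from 90 to 87.34 dB: IL = 2.66 dB.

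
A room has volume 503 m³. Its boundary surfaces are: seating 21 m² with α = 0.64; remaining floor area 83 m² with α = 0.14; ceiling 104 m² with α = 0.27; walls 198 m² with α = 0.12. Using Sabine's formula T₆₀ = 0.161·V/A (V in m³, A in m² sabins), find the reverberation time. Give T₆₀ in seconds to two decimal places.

Summing Sᵢαᵢ: 21·0.64 + 83·0.14 + 104·0.27 + 198·0.12 = 76.90 m².
T₆₀ = 0.161·V/A = 0.161·503/76.90 = 1.053 s.

1.05 s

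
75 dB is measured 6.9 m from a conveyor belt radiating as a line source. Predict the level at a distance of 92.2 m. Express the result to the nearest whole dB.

64 dB

Line-source attenuation: ΔL = 10·log₁₀(r₂/r₁) = 10·log₁₀(92.2/6.9) = 11.259 dB.
L₂ = 75 − 10·log₁₀(92.2/6.9) = 75 − 11.259 = 63.74 dB.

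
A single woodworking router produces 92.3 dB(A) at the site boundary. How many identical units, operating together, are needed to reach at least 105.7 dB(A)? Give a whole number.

22

The shortfall is 105.7 − 92.3 = 13.4 dB, and N units add 10·log₁₀ N, so need 10·log₁₀ N ≥ 13.4.
N ≥ 10^(13.4/10) = 21.878, so N = 22.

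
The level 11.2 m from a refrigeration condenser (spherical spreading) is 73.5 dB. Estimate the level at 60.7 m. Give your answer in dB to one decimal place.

58.8 dB

For a point source, L₂ = L₁ − 20·log₁₀(r₂/r₁).
L₂ = 73.5 − 20·log₁₀(60.7/11.2) = 73.5 − 14.679 = 58.82 dB.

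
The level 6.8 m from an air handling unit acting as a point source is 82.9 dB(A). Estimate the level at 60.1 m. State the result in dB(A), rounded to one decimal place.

64.0 dB(A)

Spherical spreading from a point source gives a 20·log₁₀(r₂/r₁) drop.
L₂ = 82.9 − 20·log₁₀(60.1/6.8) = 82.9 − 18.927 = 63.97 dB(A).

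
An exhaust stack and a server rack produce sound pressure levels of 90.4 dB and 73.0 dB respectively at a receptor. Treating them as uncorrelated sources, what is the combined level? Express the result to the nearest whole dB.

90 dB

Incoherent sources combine by intensity addition: L_total = 10·log₁₀(Σ 10^(L_i/10)).
Σ 10^(L/10) = 10^(90.4/10) + 10^(73.0/10) = 1.116e+09.
L_total = 10·log₁₀(1.116e+09) = 90.48 dB.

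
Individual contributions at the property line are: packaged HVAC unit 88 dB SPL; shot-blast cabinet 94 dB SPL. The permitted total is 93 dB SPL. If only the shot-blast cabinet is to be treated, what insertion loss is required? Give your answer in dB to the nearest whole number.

Everything except the shot-blast cabinet sums to 10^(88/10) = 6.310e+08 in linear terms, 88.00 dB SPL.
To meet 93 dB SPL overall, the treated shot-blast cabinet may contribute at most 10^(93/10) − 6.310e+08 = 1.364e+09, i.e. 91.35 dB SPL.
Required insertion loss = 94 − 91.35 = 2.65 dB.

3 dB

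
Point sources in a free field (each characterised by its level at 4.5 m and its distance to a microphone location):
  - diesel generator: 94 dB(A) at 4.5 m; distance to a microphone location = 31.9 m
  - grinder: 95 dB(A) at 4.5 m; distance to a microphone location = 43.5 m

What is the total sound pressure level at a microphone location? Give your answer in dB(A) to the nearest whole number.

Propagate each source to the receiver with L = L_ref − 20·log₁₀(r/r_ref), then add intensities.
diesel generator: 94 − 20·log₁₀(31.9/4.5) = 94 − 17.01 = 76.99 dB(A).
grinder: 95 − 20·log₁₀(43.5/4.5) = 95 − 19.71 = 75.29 dB(A).
Σ 10^(L/10) = 8.383e+07 → L_total = 10·log₁₀(8.383e+07) = 79.23 dB(A).

79 dB(A)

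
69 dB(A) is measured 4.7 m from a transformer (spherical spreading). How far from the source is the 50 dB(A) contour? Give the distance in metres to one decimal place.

For a point source L₁ − L₂ = 20·log₁₀(r₂/r₁), so r₂ = r₁·10^((L₁−L₂)/20).
r₂ = 4.7·10^((69−50)/20) = 4.7·10^(19.0/20) = 41.89 m.

41.9 m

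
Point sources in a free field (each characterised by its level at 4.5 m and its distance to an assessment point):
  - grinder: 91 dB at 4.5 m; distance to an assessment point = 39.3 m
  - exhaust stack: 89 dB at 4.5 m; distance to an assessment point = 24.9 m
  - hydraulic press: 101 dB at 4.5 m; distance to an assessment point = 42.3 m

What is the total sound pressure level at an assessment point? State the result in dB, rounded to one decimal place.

Apply inverse-square spreading to bring every level to the receiver, then sum 10^(L/10).
grinder: 91 − 20·log₁₀(39.3/4.5) = 91 − 18.82 = 72.18 dB.
exhaust stack: 89 − 20·log₁₀(24.9/4.5) = 89 − 14.86 = 74.14 dB.
hydraulic press: 101 − 20·log₁₀(42.3/4.5) = 101 − 19.46 = 81.54 dB.
Σ 10^(L/10) = 1.849e+08 → L_total = 10·log₁₀(1.849e+08) = 82.67 dB.

82.7 dB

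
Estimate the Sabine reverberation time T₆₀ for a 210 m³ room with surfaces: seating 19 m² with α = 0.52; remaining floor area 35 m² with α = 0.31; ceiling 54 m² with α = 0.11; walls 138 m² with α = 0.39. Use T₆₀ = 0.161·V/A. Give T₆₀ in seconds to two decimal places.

0.42 s

Summing Sᵢαᵢ: 19·0.52 + 35·0.31 + 54·0.11 + 138·0.39 = 80.49 m².
T₆₀ = 0.161 × 210 / 80.49 = 0.420 s.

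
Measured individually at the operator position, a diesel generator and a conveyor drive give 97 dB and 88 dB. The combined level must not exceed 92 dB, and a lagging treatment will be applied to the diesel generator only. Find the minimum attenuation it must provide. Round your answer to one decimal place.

7.2 dB

Everything except the diesel generator sums to 10^(88/10) = 6.310e+08 in linear terms, 88.00 dB.
The limit corresponds to 10^(92/10) = 1.585e+09; subtracting the fixed part leaves 9.539e+08 for the diesel generator, i.e. 89.80 dB.
Required insertion loss = 97 − 89.80 = 7.20 dB.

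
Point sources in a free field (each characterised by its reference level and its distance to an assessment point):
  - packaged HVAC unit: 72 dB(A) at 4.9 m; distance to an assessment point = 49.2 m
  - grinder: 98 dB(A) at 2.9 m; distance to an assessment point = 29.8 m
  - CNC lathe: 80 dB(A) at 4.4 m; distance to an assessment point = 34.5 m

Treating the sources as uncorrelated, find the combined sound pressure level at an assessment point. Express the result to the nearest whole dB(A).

Apply inverse-square spreading to bring every level to the receiver, then sum 10^(L/10).
packaged HVAC unit: 72 − 20·log₁₀(49.2/4.9) = 72 − 20.04 = 51.96 dB(A).
grinder: 98 − 20·log₁₀(29.8/2.9) = 98 − 20.24 = 77.76 dB(A).
CNC lathe: 80 − 20·log₁₀(34.5/4.4) = 80 − 17.89 = 62.11 dB(A).
Σ 10^(L/10) = 6.154e+07 → L_total = 10·log₁₀(6.154e+07) = 77.89 dB(A).

78 dB(A)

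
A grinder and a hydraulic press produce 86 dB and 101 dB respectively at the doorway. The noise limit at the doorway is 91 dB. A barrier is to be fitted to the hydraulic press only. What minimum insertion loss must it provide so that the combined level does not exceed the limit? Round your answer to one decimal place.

The untreated sources together contribute 10^(86/10) = 3.981e+08, i.e. 86.00 dB.
To meet 91 dB overall, the treated hydraulic press may contribute at most 10^(91/10) − 3.981e+08 = 8.608e+08, i.e. 89.35 dB.
So the hydraulic press must be reduced from 101 to 89.35 dB: IL = 11.65 dB.

11.7 dB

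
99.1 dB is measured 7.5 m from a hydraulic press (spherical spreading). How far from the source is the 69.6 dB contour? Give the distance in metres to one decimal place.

For a point source L₁ − L₂ = 20·log₁₀(r₂/r₁), so r₂ = r₁·10^((L₁−L₂)/20).
r₂ = 7.5·10^((99.1−69.6)/20) = 7.5·10^(29.5/20) = 223.90 m.

223.9 m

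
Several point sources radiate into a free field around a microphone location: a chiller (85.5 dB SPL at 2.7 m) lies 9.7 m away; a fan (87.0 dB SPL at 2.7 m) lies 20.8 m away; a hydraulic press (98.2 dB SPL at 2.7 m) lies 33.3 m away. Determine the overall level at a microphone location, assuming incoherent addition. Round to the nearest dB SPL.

79 dB SPL

Propagate each source to the receiver with L = L_ref − 20·log₁₀(r/r_ref), then add intensities.
chiller: 85.5 − 20·log₁₀(9.7/2.7) = 85.5 − 11.11 = 74.39 dB SPL.
fan: 87.0 − 20·log₁₀(20.8/2.7) = 87.0 − 17.73 = 69.27 dB SPL.
hydraulic press: 98.2 − 20·log₁₀(33.3/2.7) = 98.2 − 21.82 = 76.38 dB SPL.
Σ 10^(L/10) = 7.937e+07 → L_total = 10·log₁₀(7.937e+07) = 79.00 dB SPL.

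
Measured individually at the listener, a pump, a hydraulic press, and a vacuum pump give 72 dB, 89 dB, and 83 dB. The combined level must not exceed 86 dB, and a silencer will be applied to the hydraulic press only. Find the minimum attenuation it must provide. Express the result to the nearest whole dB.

6 dB

Fixed contribution from the other sources: Σ 10^(L/10) = 10^(72/10) + 10^(83/10) = 2.154e+08 (83.33 dB).
The limit corresponds to 10^(86/10) = 3.981e+08; subtracting the fixed part leaves 1.827e+08 for the hydraulic press, i.e. 82.62 dB.
So the hydraulic press must be reduced from 89 to 82.62 dB: IL = 6.38 dB.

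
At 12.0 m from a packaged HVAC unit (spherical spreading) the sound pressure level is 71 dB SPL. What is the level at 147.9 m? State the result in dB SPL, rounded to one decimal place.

49.2 dB SPL

For a point source, L₂ = L₁ − 20·log₁₀(r₂/r₁).
L₂ = 71 − 20·log₁₀(147.9/12.0) = 71 − 21.816 = 49.18 dB SPL.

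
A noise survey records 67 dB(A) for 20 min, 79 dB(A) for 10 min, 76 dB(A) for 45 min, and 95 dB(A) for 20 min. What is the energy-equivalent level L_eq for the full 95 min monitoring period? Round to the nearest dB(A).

88 dB(A)

The energy average is taken in the linear domain: L_eq = 10·log₁₀[(Σ tᵢ·10^(Lᵢ/10))/T], T = 95 min.
Σ tᵢ·10^(Lᵢ/10) = 20·10^(67/10) + 10·10^(79/10) + 45·10^(76/10) + 20·10^(95/10) = 6.593e+10.
L_eq = 10·log₁₀(6.593e+10/95) = 88.41 dB(A).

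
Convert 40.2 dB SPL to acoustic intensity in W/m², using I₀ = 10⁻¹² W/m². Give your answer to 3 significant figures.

L = 10·log₁₀(I/I₀) ⇒ I = I₀·10^(L/10) = 10⁻¹² × 10^4.02.

1.05e-08 W/m²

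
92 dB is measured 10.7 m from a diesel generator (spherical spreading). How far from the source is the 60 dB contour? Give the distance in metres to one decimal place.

For a point source L₁ − L₂ = 20·log₁₀(r₂/r₁), so r₂ = r₁·10^((L₁−L₂)/20).
r₂ = 10.7·10^((92−60)/20) = 10.7·10^(32.0/20) = 425.97 m.

426.0 m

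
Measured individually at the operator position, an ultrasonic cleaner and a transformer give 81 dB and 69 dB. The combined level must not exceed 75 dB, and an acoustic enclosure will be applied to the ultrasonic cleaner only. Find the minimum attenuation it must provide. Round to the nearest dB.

Fixed contribution from the other source: Σ 10^(L/10) = 10^(69/10) = 7.943e+06 (69.00 dB).
To meet 75 dB overall, the treated ultrasonic cleaner may contribute at most 10^(75/10) − 7.943e+06 = 2.368e+07, i.e. 73.74 dB.
Required insertion loss = 81 − 73.74 = 7.26 dB.

7 dB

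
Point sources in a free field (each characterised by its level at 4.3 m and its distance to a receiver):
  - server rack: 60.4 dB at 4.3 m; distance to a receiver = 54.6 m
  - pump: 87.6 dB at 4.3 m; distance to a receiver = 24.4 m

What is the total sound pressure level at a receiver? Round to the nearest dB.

First find each source's level at the receiver (point-source: −20·log₁₀(r/r_ref)), then combine on an intensity basis.
server rack: 60.4 − 20·log₁₀(54.6/4.3) = 60.4 − 22.07 = 38.33 dB.
pump: 87.6 − 20·log₁₀(24.4/4.3) = 87.6 − 15.08 = 72.52 dB.
Σ 10^(L/10) = 1.788e+07 → L_total = 10·log₁₀(1.788e+07) = 72.52 dB.

73 dB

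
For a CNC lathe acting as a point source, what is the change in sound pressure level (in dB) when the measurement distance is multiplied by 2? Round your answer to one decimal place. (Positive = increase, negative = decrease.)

-6.0 dB

A point source loses 6 dB per doubling of distance; generally ΔL = −20·log₁₀(r₂/r₁).
ΔL = −20·log₁₀(2) = -6.02 dB.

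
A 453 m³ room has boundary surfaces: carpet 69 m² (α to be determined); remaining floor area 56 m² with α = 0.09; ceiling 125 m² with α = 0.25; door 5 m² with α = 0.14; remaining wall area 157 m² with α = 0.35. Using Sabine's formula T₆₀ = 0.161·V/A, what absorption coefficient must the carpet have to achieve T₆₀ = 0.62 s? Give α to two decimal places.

0.37

From T₆₀ = 0.161·V/A, the target T₆₀ = 0.62 s needs A = 0.161·453/0.62 = 117.63 m².
Absorption from the other surfaces = 56·0.09 + 125·0.25 + 5·0.14 + 157·0.35 = 91.94 m², so the carpet must supply 25.69 m² over 69 m².
α = 25.69/69 = 0.372.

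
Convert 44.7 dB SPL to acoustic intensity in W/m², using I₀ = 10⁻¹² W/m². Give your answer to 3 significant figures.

I = I₀·10^(L/10) = 10⁻¹² × 10^(44.7/10) = 10^(-7.530).

2.95e-08 W/m²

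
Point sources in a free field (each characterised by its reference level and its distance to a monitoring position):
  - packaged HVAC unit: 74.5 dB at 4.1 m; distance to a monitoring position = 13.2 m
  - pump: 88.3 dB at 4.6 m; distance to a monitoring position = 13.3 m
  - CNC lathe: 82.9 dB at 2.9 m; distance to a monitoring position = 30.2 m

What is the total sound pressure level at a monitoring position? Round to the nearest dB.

79 dB

Propagate each source to the receiver with L = L_ref − 20·log₁₀(r/r_ref), then add intensities.
packaged HVAC unit: 74.5 − 20·log₁₀(13.2/4.1) = 74.5 − 10.16 = 64.34 dB.
pump: 88.3 − 20·log₁₀(13.3/4.6) = 88.3 − 9.22 = 79.08 dB.
CNC lathe: 82.9 − 20·log₁₀(30.2/2.9) = 82.9 − 20.35 = 62.55 dB.
Σ 10^(L/10) = 8.539e+07 → L_total = 10·log₁₀(8.539e+07) = 79.31 dB.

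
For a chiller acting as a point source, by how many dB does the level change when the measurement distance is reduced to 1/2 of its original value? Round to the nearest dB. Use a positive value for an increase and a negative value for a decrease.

+6 dB

Point-source spreading: ΔL = −20·log₁₀(r₂/r₁).
ΔL = −20·log₁₀(0.5) = +6.02 dB.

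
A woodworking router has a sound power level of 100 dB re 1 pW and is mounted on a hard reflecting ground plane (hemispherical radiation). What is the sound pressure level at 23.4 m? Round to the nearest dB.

65 dB

Free-field hemispherical radiation: L_p = L_w − 10·log₁₀(2π·r²), r = 23.4 m.
2π·r² = 3440 m², 10·log₁₀ of that is 35.366 dB.
L_p = 100 − 35.366 = 64.63 dB.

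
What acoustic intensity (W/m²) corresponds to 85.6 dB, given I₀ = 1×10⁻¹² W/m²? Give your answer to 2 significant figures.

I = I₀·10^(L/10) = 10⁻¹² × 10^(85.6/10) = 10^(-3.440).

0.00036 W/m²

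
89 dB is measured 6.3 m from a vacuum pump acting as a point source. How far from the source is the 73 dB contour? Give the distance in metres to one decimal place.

39.8 m

For a point source L₁ − L₂ = 20·log₁₀(r₂/r₁), so r₂ = r₁·10^((L₁−L₂)/20).
r₂ = 6.3·10^((89−73)/20) = 6.3·10^(16.0/20) = 39.75 m.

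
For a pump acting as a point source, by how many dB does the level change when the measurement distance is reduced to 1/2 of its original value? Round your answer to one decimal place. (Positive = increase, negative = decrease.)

Point-source spreading: ΔL = −20·log₁₀(r₂/r₁).
ΔL = −20·log₁₀(0.5) = +6.02 dB.

+6.0 dB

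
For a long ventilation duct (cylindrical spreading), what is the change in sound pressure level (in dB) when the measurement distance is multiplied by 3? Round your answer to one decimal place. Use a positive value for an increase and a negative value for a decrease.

Line-source spreading: ΔL = −10·log₁₀(r₂/r₁).
ΔL = −10·log₁₀(3) = -4.77 dB.

-4.8 dB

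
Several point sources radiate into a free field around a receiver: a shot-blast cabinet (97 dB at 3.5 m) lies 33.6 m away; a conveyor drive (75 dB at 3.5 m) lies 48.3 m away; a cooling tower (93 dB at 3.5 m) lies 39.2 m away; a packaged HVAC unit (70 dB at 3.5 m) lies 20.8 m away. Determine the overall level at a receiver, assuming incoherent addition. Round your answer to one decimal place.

78.5 dB

First find each source's level at the receiver (point-source: −20·log₁₀(r/r_ref)), then combine on an intensity basis.
shot-blast cabinet: 97 − 20·log₁₀(33.6/3.5) = 97 − 19.65 = 77.35 dB.
conveyor drive: 75 − 20·log₁₀(48.3/3.5) = 75 − 22.80 = 52.20 dB.
cooling tower: 93 − 20·log₁₀(39.2/3.5) = 93 − 20.98 = 72.02 dB.
packaged HVAC unit: 70 − 20·log₁₀(20.8/3.5) = 70 − 15.48 = 54.52 dB.
Σ 10^(L/10) = 7.074e+07 → L_total = 10·log₁₀(7.074e+07) = 78.50 dB.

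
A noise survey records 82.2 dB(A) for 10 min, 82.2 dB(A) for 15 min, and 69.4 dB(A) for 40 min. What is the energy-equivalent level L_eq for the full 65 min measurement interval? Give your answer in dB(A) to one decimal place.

The energy average is taken in the linear domain: L_eq = 10·log₁₀[(Σ tᵢ·10^(Lᵢ/10))/T], T = 65 min.
Σ tᵢ·10^(Lᵢ/10) = 10·10^(82.2/10) + 15·10^(82.2/10) + 40·10^(69.4/10) = 4.497e+09.
L_eq = 10·log₁₀(4.497e+09/65) = 78.40 dB(A).

78.4 dB(A)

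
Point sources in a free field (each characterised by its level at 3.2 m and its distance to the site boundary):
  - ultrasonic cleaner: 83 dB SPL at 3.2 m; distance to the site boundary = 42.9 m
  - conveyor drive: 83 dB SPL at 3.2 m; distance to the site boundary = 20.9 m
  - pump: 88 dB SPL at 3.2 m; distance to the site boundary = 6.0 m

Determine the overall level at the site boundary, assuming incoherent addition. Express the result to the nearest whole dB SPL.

Propagate each source to the receiver with L = L_ref − 20·log₁₀(r/r_ref), then add intensities.
ultrasonic cleaner: 83 − 20·log₁₀(42.9/3.2) = 83 − 22.55 = 60.45 dB SPL.
conveyor drive: 83 − 20·log₁₀(20.9/3.2) = 83 − 16.30 = 66.70 dB SPL.
pump: 88 − 20·log₁₀(6.0/3.2) = 88 − 5.46 = 82.54 dB SPL.
Σ 10^(L/10) = 1.853e+08 → L_total = 10·log₁₀(1.853e+08) = 82.68 dB SPL.

83 dB SPL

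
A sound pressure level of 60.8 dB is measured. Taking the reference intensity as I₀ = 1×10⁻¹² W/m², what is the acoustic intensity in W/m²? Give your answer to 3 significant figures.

I/I₀ = 10^(60.8/10) = 1.202e+06, so I = 1.202e+06 × 10⁻¹² W/m².

1.20e-06 W/m²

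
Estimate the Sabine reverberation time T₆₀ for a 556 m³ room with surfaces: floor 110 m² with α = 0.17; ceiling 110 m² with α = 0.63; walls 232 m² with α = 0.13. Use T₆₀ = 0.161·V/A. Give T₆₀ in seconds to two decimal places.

A = Σ Sᵢαᵢ = 110·0.17 + 110·0.63 + 232·0.13 = 118.16 m².
T₆₀ = 0.161 × 556 / 118.16 = 0.758 s.

0.76 s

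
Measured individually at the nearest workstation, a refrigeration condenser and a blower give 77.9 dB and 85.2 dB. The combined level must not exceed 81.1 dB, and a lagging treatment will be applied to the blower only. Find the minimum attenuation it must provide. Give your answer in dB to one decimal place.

6.9 dB

The untreated sources together contribute 10^(77.9/10) = 6.166e+07, i.e. 77.90 dB.
The limit corresponds to 10^(81.1/10) = 1.288e+08; subtracting the fixed part leaves 6.717e+07 for the blower, i.e. 78.27 dB.
So the blower must be reduced from 85.2 to 78.27 dB: IL = 6.93 dB.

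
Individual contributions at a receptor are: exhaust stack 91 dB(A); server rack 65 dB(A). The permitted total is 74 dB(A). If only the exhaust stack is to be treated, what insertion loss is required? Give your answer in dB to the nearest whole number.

18 dB

The untreated sources together contribute 10^(65/10) = 3.162e+06, i.e. 65.00 dB(A).
The limit corresponds to 10^(74/10) = 2.512e+07; subtracting the fixed part leaves 2.196e+07 for the exhaust stack, i.e. 73.42 dB(A).
So the exhaust stack must be reduced from 91 to 73.42 dB(A): IL = 17.58 dB.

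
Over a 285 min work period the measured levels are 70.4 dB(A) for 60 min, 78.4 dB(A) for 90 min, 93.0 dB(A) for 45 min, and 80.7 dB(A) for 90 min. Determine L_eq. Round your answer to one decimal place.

Weight each interval's intensity by its duration and average over T = 285 min:
Σ tᵢ·10^(Lᵢ/10) = 60·10^(70.4/10) + 90·10^(78.4/10) + 45·10^(93.0/10) + 90·10^(80.7/10) = 1.072e+11.
L_eq = 10·log₁₀(1.072e+11/285) = 85.76 dB(A).

85.8 dB(A)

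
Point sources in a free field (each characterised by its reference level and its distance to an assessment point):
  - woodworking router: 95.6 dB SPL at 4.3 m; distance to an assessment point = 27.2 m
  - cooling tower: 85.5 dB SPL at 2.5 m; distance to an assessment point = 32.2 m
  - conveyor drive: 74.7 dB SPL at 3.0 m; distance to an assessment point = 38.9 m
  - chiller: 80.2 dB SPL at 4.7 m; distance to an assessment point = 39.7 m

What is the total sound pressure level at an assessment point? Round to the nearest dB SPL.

Propagate each source to the receiver with L = L_ref − 20·log₁₀(r/r_ref), then add intensities.
woodworking router: 95.6 − 20·log₁₀(27.2/4.3) = 95.6 − 16.02 = 79.58 dB SPL.
cooling tower: 85.5 − 20·log₁₀(32.2/2.5) = 85.5 − 22.20 = 63.30 dB SPL.
conveyor drive: 74.7 − 20·log₁₀(38.9/3.0) = 74.7 − 22.26 = 52.44 dB SPL.
chiller: 80.2 − 20·log₁₀(39.7/4.7) = 80.2 − 18.53 = 61.67 dB SPL.
Σ 10^(L/10) = 9.452e+07 → L_total = 10·log₁₀(9.452e+07) = 79.76 dB SPL.

80 dB SPL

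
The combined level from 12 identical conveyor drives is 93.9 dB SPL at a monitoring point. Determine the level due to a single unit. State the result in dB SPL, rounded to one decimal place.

For N identical incoherent sources L_total = L₁ + 10·log₁₀ N, so L₁ = 93.9 − 10·log₁₀(12) = 93.9 − 10.792.

83.1 dB SPL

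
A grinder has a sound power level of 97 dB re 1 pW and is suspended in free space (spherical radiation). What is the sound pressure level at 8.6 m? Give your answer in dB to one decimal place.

Free-field spherical radiation: L_p = L_w − 10·log₁₀(4π·r²), r = 8.6 m.
4π·r² = 929.4 m², 10·log₁₀ of that is 29.682 dB.
L_p = 97 − 29.682 = 67.32 dB.

67.3 dB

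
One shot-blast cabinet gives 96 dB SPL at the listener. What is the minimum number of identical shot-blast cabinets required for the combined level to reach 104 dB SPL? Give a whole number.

Need L₁ + 10·log₁₀ N ≥ 104, i.e. log₁₀ N ≥ 0.80.
N ≥ 10^(8.0/10) = 6.310, so N = 7.

7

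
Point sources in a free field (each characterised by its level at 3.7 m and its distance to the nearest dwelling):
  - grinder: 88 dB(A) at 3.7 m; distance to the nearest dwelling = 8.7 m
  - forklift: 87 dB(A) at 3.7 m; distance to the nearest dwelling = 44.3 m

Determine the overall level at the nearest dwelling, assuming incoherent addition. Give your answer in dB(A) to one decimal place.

Propagate each source to the receiver with L = L_ref − 20·log₁₀(r/r_ref), then add intensities.
grinder: 88 − 20·log₁₀(8.7/3.7) = 88 − 7.43 = 80.57 dB(A).
forklift: 87 − 20·log₁₀(44.3/3.7) = 87 − 21.56 = 65.44 dB(A).
Σ 10^(L/10) = 1.176e+08 → L_total = 10·log₁₀(1.176e+08) = 80.70 dB(A).

80.7 dB(A)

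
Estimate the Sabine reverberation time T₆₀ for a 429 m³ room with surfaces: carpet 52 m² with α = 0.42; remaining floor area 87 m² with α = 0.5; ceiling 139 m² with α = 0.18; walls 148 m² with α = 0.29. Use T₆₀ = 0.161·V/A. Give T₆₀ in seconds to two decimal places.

Summing Sᵢαᵢ: 52·0.42 + 87·0.5 + 139·0.18 + 148·0.29 = 133.28 m².
T₆₀ = 0.161 × 429 / 133.28 = 0.518 s.

0.52 s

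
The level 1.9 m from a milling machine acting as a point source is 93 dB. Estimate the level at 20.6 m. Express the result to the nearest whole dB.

For a point source, L₂ = L₁ − 20·log₁₀(r₂/r₁).
L₂ = 93 − 20·log₁₀(20.6/1.9) = 93 − 20.702 = 72.30 dB.

72 dB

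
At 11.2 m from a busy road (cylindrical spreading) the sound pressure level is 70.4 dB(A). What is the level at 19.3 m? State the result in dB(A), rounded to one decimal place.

68.0 dB(A)

Cylindrical spreading from a line source gives a 10·log₁₀(r₂/r₁) drop.
L₂ = 70.4 − 10·log₁₀(19.3/11.2) = 70.4 − 2.363 = 68.04 dB(A).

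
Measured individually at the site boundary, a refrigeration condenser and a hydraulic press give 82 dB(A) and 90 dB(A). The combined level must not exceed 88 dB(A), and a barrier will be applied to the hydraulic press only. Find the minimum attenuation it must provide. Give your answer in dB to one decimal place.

3.3 dB

Fixed contribution from the other source: Σ 10^(L/10) = 10^(82/10) = 1.585e+08 (82.00 dB(A)).
To meet 88 dB(A) overall, the treated hydraulic press may contribute at most 10^(88/10) − 1.585e+08 = 4.725e+08, i.e. 86.74 dB(A).
So the hydraulic press must be reduced from 90 to 86.74 dB(A): IL = 3.26 dB.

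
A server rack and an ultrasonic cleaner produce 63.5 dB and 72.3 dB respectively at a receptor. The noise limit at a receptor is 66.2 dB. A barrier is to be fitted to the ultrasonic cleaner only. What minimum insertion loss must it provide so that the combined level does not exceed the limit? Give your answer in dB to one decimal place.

Fixed contribution from the other source: Σ 10^(L/10) = 10^(63.5/10) = 2.239e+06 (63.50 dB).
The limit corresponds to 10^(66.2/10) = 4.169e+06; subtracting the fixed part leaves 1.930e+06 for the ultrasonic cleaner, i.e. 62.86 dB.
So the ultrasonic cleaner must be reduced from 72.3 to 62.86 dB: IL = 9.44 dB.

9.4 dB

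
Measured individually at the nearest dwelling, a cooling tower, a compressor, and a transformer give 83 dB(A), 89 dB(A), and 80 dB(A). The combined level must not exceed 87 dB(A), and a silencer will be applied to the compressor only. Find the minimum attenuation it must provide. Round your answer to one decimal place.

The untreated sources together contribute 10^(83/10) + 10^(80/10) = 2.995e+08, i.e. 84.76 dB(A).
The limit corresponds to 10^(87/10) = 5.012e+08; subtracting the fixed part leaves 2.017e+08 for the compressor, i.e. 83.05 dB(A).
Required insertion loss = 89 − 83.05 = 5.95 dB.

6.0 dB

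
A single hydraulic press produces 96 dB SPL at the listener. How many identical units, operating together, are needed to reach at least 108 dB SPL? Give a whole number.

Need L₁ + 10·log₁₀ N ≥ 108, i.e. log₁₀ N ≥ 1.20.
N ≥ 10^(12.0/10) = 15.849, so N = 16.

16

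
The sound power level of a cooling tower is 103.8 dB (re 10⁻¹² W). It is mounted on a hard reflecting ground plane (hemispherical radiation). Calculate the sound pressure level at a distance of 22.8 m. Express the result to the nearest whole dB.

Free-field hemispherical radiation: L_p = L_w − 10·log₁₀(2π·r²), r = 22.8 m.
2π·r² = 3266 m², 10·log₁₀ of that is 35.140 dB.
L_p = 103.8 − 35.140 = 68.66 dB.

69 dB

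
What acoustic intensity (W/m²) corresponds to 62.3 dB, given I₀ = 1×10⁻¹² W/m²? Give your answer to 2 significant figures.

1.7e-06 W/m²

L = 10·log₁₀(I/I₀) ⇒ I = I₀·10^(L/10) = 10⁻¹² × 10^6.23.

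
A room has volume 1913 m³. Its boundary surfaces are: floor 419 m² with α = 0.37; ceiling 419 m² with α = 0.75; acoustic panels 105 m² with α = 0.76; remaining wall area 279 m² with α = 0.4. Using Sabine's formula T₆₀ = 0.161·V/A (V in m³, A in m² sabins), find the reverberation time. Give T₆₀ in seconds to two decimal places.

Total absorption A = 419·0.37 + 419·0.75 + 105·0.76 + 279·0.4 = 660.68 m² sabins.
T₆₀ = 0.161·V/A = 0.161·1913/660.68 = 0.466 s.

0.47 s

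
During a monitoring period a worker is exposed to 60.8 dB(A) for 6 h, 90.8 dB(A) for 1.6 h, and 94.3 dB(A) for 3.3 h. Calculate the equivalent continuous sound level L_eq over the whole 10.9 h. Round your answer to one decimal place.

The energy average is taken in the linear domain: L_eq = 10·log₁₀[(Σ tᵢ·10^(Lᵢ/10))/T], T = 10.9 h.
Σ tᵢ·10^(Lᵢ/10) = 6·10^(60.8/10) + 1.6·10^(90.8/10) + 3.3·10^(94.3/10) = 1.081e+10.
L_eq = 10·log₁₀(1.081e+10/10.9) = 89.97 dB(A).

90.0 dB(A)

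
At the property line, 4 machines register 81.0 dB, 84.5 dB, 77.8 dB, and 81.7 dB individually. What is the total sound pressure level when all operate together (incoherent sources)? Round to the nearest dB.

For uncorrelated sources the intensities add, so convert each level to linear form, sum, and take 10·log₁₀ of the total.
Σ 10^(L/10) = 10^(81.0/10) + 10^(84.5/10) + 10^(77.8/10) + 10^(81.7/10) = 6.159e+08.
L_total = 10·log₁₀(6.159e+08) = 87.90 dB.

88 dB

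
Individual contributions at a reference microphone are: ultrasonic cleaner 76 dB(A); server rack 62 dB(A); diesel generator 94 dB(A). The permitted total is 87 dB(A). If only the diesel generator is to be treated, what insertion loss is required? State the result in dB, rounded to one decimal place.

Everything except the diesel generator sums to 10^(76/10) + 10^(62/10) = 4.140e+07 in linear terms, 76.17 dB(A).
The limit corresponds to 10^(87/10) = 5.012e+08; subtracting the fixed part leaves 4.598e+08 for the diesel generator, i.e. 86.63 dB(A).
Required insertion loss = 94 − 86.63 = 7.37 dB.

7.4 dB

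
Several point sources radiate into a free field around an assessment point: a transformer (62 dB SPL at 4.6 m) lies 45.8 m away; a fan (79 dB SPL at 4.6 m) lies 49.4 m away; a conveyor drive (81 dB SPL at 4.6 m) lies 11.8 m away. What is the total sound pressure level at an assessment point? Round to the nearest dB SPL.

73 dB SPL

Apply inverse-square spreading to bring every level to the receiver, then sum 10^(L/10).
transformer: 62 − 20·log₁₀(45.8/4.6) = 62 − 19.96 = 42.04 dB SPL.
fan: 79 − 20·log₁₀(49.4/4.6) = 79 − 20.62 = 58.38 dB SPL.
conveyor drive: 81 − 20·log₁₀(11.8/4.6) = 81 − 8.18 = 72.82 dB SPL.
Σ 10^(L/10) = 1.984e+07 → L_total = 10·log₁₀(1.984e+07) = 72.97 dB SPL.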